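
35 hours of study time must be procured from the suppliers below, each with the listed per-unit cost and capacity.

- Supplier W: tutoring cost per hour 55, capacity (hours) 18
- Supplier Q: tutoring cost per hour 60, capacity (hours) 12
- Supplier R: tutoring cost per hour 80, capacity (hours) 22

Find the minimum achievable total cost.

2110

Use suppliers in increasing cost order.
Supplier W at 55: take all 18 hours — 17 still needed.
Supplier Q at 60: take all 12 hours — 5 still needed.
Supplier R (80): take the remaining 5 — done.
Cost = 18×55 + 12×60 + 5×80 = 2110.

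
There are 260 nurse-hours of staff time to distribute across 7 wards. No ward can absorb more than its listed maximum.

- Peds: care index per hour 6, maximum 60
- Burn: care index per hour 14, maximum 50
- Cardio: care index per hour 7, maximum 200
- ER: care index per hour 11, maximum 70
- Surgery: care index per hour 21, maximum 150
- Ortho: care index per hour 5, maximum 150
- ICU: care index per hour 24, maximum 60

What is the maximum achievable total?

Highest care index per hour first: ICU 24 > Surgery 21 > Burn 14 > ER 11 > Cardio 7 > Peds 6 > Ortho 5.
ICU: +60 to 60 (cap) ; 200 left.
Surgery: +150 to 150 (cap) ; 50 left.
Give Burn 50 to hit its cap of 50 ; 0 left.
Total = 14×50 + 21×150 + 24×60 = 5290.

5290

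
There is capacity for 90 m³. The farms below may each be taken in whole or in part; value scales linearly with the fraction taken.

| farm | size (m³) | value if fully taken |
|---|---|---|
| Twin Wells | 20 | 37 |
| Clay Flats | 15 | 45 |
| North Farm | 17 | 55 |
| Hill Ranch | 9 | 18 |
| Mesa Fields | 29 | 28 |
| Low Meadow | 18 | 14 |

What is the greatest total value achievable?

183

Best value per unit of size first: North Farm 55/17≈3.24, Clay Flats 45/15≈3, Hill Ranch 18/9≈2, Twin Wells 37/20≈1.85, Mesa Fields 28/29≈0.966, Low Meadow 14/18≈0.778.
North Farm: take in full, 17 m³ for value 55 ; 73 left.
Clay Flats: take in full, 15 m³ for value 45 ; 58 left.
Hill Ranch: take in full, 9 m³ for value 18 ; 49 left.
Twin Wells: take in full, 20 m³ for value 37 ; 29 left.
Take all of Mesa Fields (29 m³, value 28) ; 0 m³ left.
Total value = 183.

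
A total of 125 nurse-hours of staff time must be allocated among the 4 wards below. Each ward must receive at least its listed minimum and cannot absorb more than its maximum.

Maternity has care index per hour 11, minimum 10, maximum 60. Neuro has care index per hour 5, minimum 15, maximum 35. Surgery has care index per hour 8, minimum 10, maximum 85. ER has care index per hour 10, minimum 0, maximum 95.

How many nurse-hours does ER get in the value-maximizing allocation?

Meeting every minimum uses 10+15+10+0 = 35 nurse-hours, leaving 90.
Order the wards by care index per hour: Maternity 11 > ER 10 > Surgery 8 > Neuro 5.
Give Maternity 50 more to hit its cap of 60 ; 40 left.
ER has room for 95 more but only 40 remain, so it gets 40.

40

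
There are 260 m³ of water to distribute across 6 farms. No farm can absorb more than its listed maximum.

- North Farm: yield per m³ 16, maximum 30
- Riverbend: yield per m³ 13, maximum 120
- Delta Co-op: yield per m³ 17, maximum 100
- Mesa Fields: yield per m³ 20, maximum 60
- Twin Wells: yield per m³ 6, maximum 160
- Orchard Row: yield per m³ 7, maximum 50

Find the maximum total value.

Highest yield per m³ first: Mesa Fields 20 > Delta Co-op 17 > North Farm 16 > Riverbend 13 > Orchard Row 7 > Twin Wells 6.
Give Mesa Fields 60 to hit its cap of 60 — 200 left.
Delta Co-op takes 100 to reach its cap of 100 — 100 left.
North Farm: +30 to 30 (cap) — 70 left.
Riverbend has room for 120 but only 70 remain, so it gets 70.
Total = 16×30 + 13×70 + 17×100 + 20×60 = 4290.

4290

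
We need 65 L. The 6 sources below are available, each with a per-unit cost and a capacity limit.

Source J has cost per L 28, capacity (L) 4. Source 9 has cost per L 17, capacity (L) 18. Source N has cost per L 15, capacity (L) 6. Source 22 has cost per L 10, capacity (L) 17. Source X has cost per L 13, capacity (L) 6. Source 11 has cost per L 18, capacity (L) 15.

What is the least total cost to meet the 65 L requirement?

998

Fill from the cheapest source first.
Source 22 (10): use full 17 — 48 L to go.
Source X (13): use full 6 — 42 L to go.
Take 6 from Source N at 15 — need 36 more.
Take 18 from Source 9 at 17 — need 18 more.
Source 11 (18): use full 15 — 3 L to go.
Source J at 28: take 3 of its 4 — requirement met.
Cost = 17×10 + 6×13 + 6×15 + 18×17 + 15×18 + 3×28 = 998.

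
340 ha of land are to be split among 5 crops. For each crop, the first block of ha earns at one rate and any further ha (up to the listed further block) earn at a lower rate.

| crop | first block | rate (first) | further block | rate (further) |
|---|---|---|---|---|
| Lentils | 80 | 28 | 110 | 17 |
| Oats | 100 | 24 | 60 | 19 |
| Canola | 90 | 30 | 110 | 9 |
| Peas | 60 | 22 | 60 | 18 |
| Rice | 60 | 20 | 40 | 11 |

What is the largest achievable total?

8860

Treat each block as its own option and order by rate: Canola/first 30 > Lentils/first 28 > Oats/first 24 > Peas/first 22 > Rice/first 20 > Oats/second 19 > Peas/second 18 > Lentils/second 17 > Rice/second 11 > Canola/second 9.
Canola/first (30): +90 — 250 left.
Fill Lentils first block (80 at 28) — 170 left.
Fill Oats first block (100 at 24) — 70 left.
Peas first at 22: fill all 60 — 10 left.
Rice/first: +10 of 60 at 20; pool empty.
Total = 30×90 + 28×80 + 24×100 + 22×60 + 20×10 = 8860.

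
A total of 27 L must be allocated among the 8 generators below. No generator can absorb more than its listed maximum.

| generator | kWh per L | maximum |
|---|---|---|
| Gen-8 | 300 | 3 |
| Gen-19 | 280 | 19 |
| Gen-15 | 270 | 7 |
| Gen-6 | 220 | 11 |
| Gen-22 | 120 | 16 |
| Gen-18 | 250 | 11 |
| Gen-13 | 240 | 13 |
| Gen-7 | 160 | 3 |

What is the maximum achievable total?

7570

Rank by kWh per L: Gen-8 300 > Gen-19 280 > Gen-15 270 > Gen-18 250 > Gen-13 240 > Gen-6 220 > Gen-7 160 > Gen-22 120.
Give Gen-8 3 to hit its cap of 3 — 24 left.
Gen-19: +19 to 19 (cap) — 5 left.
Only 5 left; Gen-15 takes them to reach 5.
Total = 300×3 + 280×19 + 270×5 = 7570.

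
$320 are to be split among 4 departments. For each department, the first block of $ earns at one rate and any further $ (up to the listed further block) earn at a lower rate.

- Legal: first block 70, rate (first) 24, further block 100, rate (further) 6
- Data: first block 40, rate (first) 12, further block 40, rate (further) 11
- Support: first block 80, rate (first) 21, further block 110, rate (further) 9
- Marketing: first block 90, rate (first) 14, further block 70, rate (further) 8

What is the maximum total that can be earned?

5540

Rank every tier by rate: Legal/tier1 24 > Support/tier1 21 > Marketing/tier1 14 > Data/tier1 12 > Data/tier2 11 > Support/tier2 9 > Marketing/tier2 8 > Legal/tier2 6.
Fill Legal tier1 block (70 at 24) ; 250 left.
Support tier1 at 21: fill all 80 ; 170 left.
Marketing tier1 at 14: fill all 90 ; 80 left.
Data/tier1 (12): +40 ; 40 left.
Fill Data tier2 block (40 at 11) ; 0 left.
Total = 24×70 + 21×80 + 14×90 + 12×40 + 11×40 = 5540.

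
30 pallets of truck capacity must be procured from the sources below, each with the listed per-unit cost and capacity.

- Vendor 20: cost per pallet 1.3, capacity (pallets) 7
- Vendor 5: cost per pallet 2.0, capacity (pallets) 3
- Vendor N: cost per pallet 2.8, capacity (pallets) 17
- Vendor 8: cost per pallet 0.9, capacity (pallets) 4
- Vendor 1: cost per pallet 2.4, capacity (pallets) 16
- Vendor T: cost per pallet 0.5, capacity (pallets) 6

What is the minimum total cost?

Fill from the cheapest source first.
Vendor T at 0.5: take all 6 pallets ; 24 still needed.
Vendor 8 at 0.9: take all 4 pallets ; 20 still needed.
Vendor 20 at 1.3: take all 7 pallets ; 13 still needed.
Vendor 5 (2.0): use full 3 ; 10 pallets to go.
Vendor 1 (2.4): take the remaining 10 ; done.
Vendor N: unused.
Cost = 6×0.5 + 4×0.9 + 7×1.3 + 3×2.0 + 10×2.4 = 45.7.

45.7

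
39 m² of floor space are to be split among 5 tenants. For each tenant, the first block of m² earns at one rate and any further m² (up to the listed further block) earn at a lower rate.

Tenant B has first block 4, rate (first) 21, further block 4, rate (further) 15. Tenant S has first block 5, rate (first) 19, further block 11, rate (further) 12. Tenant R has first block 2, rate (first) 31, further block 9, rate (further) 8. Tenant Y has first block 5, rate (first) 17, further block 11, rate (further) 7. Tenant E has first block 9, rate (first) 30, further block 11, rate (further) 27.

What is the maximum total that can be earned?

Treat each block as its own option and order by rate: Tenant R/T1 31 > Tenant E/T1 30 > Tenant E/T2 27 > Tenant B/T1 21 > Tenant S/T1 19 > Tenant Y/T1 17 > Tenant B/T2 15 > Tenant S/T2 12 > Tenant R/T2 8 > Tenant Y/T2 7.
Tenant R/T1 (31): +2 → 37 left.
Fill Tenant E T1 block (9 at 30) → 28 left.
Tenant E/T2 (27): +11 → 17 left.
Fill Tenant B T1 block (4 at 21) → 13 left.
Fill Tenant S T1 block (5 at 19) → 8 left.
Fill Tenant Y T1 block (5 at 17) → 3 left.
Tenant B/T2: +3 of 4 at 15; pool empty.
Total = 31×2 + 30×9 + 27×11 + 21×4 + 19×5 + 17×5 + 15×3 = 938.

938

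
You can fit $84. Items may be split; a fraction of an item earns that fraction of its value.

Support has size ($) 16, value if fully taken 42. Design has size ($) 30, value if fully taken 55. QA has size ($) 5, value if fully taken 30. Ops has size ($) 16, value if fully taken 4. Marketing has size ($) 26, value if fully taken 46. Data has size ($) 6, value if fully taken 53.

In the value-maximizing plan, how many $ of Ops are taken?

1

Best value per unit of size first: Data 53/6≈8.83, QA 30/5≈6, Support 42/16≈2.62, Design 55/30≈1.83, Marketing 46/26≈1.77, Ops 4/16≈0.25.
Take all of Data (6 $, value 53) — 78 $ left.
Take all of QA (5 $, value 30) — 73 $ left.
Take all of Support (16 $, value 42) — 57 $ left.
All 30 $ of Design fit (value 55) — 27 remain.
All 26 $ of Marketing fit (value 46) — 1 remain.
Fill the last 1 $ with part of Ops: 1/16 of it earns 0.25.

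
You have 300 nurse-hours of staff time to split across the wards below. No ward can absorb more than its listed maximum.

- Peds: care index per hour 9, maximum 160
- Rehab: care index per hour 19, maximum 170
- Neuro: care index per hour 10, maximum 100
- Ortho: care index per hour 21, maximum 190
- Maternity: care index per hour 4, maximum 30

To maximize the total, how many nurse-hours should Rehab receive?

Rank by care index per hour: Ortho 21 > Rehab 19 > Neuro 10 > Peds 9 > Maternity 4.
Give Ortho 190 to hit its cap of 190 → 110 left.
Rehab has room for 170 but only 110 remain, so it gets 110.

110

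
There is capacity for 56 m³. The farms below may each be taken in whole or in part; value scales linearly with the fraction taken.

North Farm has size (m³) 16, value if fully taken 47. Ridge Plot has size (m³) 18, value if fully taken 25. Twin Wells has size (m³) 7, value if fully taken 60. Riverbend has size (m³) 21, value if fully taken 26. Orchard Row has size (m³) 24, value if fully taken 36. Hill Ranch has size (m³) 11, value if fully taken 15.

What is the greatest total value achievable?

155.5

Best value per unit of size first: Twin Wells 60/7≈8.57, North Farm 47/16≈2.94, Orchard Row 36/24≈1.5, Ridge Plot 25/18≈1.39, Hill Ranch 15/11≈1.36, Riverbend 26/21≈1.24.
All 7 m³ of Twin Wells fit (value 60) ; 49 remain.
Take all of North Farm (16 m³, value 47) ; 33 m³ left.
Take all of Orchard Row (24 m³, value 36) ; 9 m³ left.
9 m³ left: a 9/18 share of Ridge Plot gives 25×9/18 = 12.5.
Total value = 155.5.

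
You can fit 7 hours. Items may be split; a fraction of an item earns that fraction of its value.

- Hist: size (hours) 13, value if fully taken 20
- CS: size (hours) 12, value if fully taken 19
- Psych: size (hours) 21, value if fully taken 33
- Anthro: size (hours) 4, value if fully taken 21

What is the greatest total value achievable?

25.75

Best value per unit of size first: Anthro 21/4≈5.25, CS 19/12≈1.58, Psych 33/21≈1.57, Hist 20/13≈1.54.
Anthro: take in full, 4 hours for value 21 — 3 left.
3 hours left: a 3/12 share of CS gives 19×3/12 = 4.75.
Total value = 25.75.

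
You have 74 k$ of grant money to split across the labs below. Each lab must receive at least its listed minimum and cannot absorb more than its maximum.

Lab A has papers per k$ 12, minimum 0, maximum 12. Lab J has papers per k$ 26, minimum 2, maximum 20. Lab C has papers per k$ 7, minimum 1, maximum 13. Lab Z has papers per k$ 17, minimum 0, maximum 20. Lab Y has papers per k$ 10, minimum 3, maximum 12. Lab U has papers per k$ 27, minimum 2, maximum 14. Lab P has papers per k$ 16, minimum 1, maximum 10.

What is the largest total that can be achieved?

Meeting every minimum uses 0+2+1+0+3+2+1 = 9 k$, leaving 65.
Highest papers per k$ first: Lab U 27 > Lab J 26 > Lab Z 17 > Lab P 16 > Lab A 12 > Lab Y 10 > Lab C 7.
Give Lab U 12 more to hit its cap of 14 ; 53 left.
Lab J: +18 to 20 (cap) ; 35 left.
Give Lab Z 20 more to hit its cap of 20 ; 15 left.
Give Lab P 9 more to hit its cap of 10 ; 6 left.
Lab A: +6 (room for 12) → 6. Pool exhausted.
Total = 12×6 + 26×20 + 7×1 + 17×20 + 10×3 + 27×14 + 16×10 = 1507.

1507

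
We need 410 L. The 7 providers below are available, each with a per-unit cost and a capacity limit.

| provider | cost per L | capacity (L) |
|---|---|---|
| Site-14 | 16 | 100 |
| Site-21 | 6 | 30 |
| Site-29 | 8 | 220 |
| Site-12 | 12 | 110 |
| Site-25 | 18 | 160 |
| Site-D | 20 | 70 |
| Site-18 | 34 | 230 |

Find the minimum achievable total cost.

4060

Fill from the cheapest provider first.
Site-21 at 6: take all 30 L → 380 still needed.
Site-29 (8): use full 220 → 160 L to go.
Take 110 from Site-12 at 12 → need 50 more.
Take 50 from Site-14 at 16 to finish.
Site-25, Site-D, Site-18: unused.
Cost = 30×6 + 220×8 + 110×12 + 50×16 = 4060.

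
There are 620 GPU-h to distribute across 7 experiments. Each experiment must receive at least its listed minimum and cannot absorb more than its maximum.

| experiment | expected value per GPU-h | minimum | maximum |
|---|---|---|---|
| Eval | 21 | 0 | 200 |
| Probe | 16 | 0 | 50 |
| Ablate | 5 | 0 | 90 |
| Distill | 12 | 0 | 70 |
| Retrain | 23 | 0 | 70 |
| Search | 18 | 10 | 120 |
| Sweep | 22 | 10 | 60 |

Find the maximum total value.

11180

Meeting every minimum uses 0+0+0+0+0+10+10 = 20 GPU-h, leaving 600.
Rank by expected value per GPU-h: Retrain 23 > Sweep 22 > Eval 21 > Search 18 > Probe 16 > Distill 12 > Ablate 5.
Retrain: +70 to 70 (cap) → 530 left.
Sweep: +50 to 60 (cap) → 480 left.
Eval: +200 to 200 (cap) → 280 left.
Give Search 110 more to hit its cap of 120 → 170 left.
Give Probe 50 more to hit its cap of 50 → 120 left.
Distill takes 70 more to reach its cap of 70 → 50 left.
Only 50 left; Ablate takes them to reach 50.
Total = 21×200 + 16×50 + 5×50 + 12×70 + 23×70 + 18×120 + 22×60 = 11180.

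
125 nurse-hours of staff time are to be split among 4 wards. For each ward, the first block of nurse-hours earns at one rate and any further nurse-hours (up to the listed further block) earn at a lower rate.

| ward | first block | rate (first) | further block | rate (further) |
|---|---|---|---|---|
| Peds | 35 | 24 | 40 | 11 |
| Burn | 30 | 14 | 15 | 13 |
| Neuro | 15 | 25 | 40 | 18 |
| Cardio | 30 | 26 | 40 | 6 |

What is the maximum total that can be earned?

2785

Rank every tier by rate: Cardio/T1 26 > Neuro/T1 25 > Peds/T1 24 > Neuro/T2 18 > Burn/T1 14 > Burn/T2 13 > Peds/T2 11 > Cardio/T2 6.
Fill Cardio T1 block (30 at 26) — 95 left.
Neuro/T1 (25): +15 — 80 left.
Peds/T1 (24): +35 — 45 left.
Fill Neuro T2 block (40 at 18) — 5 left.
Burn T1 at 14: only 5 left, fill 5.
Total = 26×30 + 25×15 + 24×35 + 18×40 + 14×5 = 2785.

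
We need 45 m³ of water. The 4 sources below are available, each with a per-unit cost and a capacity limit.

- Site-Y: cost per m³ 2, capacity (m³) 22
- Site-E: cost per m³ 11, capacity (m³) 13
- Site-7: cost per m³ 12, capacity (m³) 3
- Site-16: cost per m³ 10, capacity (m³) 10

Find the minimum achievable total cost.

Use sources in increasing cost order.
Site-Y at 2: take all 22 m³ — 23 still needed.
Site-16 (10): use full 10 — 13 m³ to go.
Site-E (11): use full 13 — 0 m³ to go.
Site-7: unused.
Cost = 22×2 + 10×10 + 13×11 = 287.

287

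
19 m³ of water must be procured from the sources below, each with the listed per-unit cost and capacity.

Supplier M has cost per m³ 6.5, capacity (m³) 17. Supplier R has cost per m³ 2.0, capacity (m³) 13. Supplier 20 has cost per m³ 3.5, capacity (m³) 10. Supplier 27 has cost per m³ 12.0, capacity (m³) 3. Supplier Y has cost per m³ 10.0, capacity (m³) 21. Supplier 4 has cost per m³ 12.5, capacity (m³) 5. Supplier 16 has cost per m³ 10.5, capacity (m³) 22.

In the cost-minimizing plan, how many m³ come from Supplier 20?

Cheapest first:
Take 13 from Supplier R at 2.0 — need 6 more.
Supplier 20 (3.5): take the remaining 6 — done.
Supplier M, Supplier Y, Supplier 16, Supplier 27, Supplier 4: unused.

6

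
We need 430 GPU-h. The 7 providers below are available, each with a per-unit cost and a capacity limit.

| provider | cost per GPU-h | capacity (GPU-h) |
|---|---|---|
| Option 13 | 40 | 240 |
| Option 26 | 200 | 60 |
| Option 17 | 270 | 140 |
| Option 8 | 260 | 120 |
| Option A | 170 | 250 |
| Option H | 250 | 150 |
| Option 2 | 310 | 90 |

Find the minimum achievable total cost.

Fill from the cheapest provider first.
Option 13 (40): use full 240 → 190 GPU-h to go.
Option A at 170: take 190 of its 250 → requirement met.
Option 26, Option H, Option 8, Option 17, Option 2: unused.
Cost = 240×40 + 190×170 = 41900.

41900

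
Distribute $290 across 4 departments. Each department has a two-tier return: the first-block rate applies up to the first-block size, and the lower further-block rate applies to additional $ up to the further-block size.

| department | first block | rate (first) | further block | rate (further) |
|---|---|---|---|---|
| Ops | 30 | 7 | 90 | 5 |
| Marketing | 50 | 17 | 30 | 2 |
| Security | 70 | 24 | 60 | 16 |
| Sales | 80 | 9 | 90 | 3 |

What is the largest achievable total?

Order all 8 blocks by rate: Security/tier1 24 > Marketing/tier1 17 > Security/tier2 16 > Sales/tier1 9 > Ops/tier1 7 > Ops/tier2 5 > Sales/tier2 3 > Marketing/tier2 2.
Security/tier1 (24): +70 — 220 left.
Marketing tier1 at 17: fill all 50 — 170 left.
Security/tier2 (16): +60 — 110 left.
Sales/tier1 (9): +80 — 30 left.
Ops tier1 at 7: fill all 30 — 0 left.
Total = 24×70 + 17×50 + 16×60 + 9×80 + 7×30 = 4420.

4420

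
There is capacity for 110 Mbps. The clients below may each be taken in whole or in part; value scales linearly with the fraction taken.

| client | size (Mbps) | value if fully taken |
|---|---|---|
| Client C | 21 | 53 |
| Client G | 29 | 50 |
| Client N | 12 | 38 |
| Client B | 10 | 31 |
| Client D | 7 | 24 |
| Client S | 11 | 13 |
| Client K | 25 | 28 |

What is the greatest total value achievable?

231.4

Best value per unit of size first: Client D 24/7≈3.43, Client N 38/12≈3.17, Client B 31/10≈3.1, Client C 53/21≈2.52, Client G 50/29≈1.72, Client S 13/11≈1.18, Client K 28/25≈1.12.
All 7 Mbps of Client D fit (value 24) ; 103 remain.
Client N: take in full, 12 Mbps for value 38 ; 91 left.
All 10 Mbps of Client B fit (value 31) ; 81 remain.
Take all of Client C (21 Mbps, value 53) ; 60 Mbps left.
All 29 Mbps of Client G fit (value 50) ; 31 remain.
Take all of Client S (11 Mbps, value 13) ; 20 Mbps left.
Fill the last 20 Mbps with part of Client K: 20/25 of it earns 22.4.
Total value = 231.4.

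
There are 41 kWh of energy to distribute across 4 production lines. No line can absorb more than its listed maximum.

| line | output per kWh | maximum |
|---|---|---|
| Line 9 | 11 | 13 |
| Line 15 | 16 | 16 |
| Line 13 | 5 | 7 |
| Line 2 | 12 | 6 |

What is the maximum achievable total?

Highest output per kWh first: Line 15 16 > Line 2 12 > Line 9 11 > Line 13 5.
Line 15 takes 16 to reach its cap of 16 → 25 left.
Line 2 takes 6 to reach its cap of 6 → 19 left.
Line 9: +13 to 13 (cap) → 6 left.
Line 13 has room for 7 but only 6 remain, so it gets 6.
Total = 11×13 + 16×16 + 5×6 + 12×6 = 501.

501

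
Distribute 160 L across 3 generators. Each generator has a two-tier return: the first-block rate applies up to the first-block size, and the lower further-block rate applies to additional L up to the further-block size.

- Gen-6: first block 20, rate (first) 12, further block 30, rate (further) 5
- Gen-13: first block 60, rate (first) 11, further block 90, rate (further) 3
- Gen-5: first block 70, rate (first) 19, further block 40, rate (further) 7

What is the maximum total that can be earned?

2300

Rank every tier by rate: Gen-5/T1 19 > Gen-6/T1 12 > Gen-13/T1 11 > Gen-5/T2 7 > Gen-6/T2 5 > Gen-13/T2 3.
Gen-5/T1 (19): +70 — 90 left.
Gen-6/T1 (12): +20 — 70 left.
Fill Gen-13 T1 block (60 at 11) — 10 left.
Gen-5/T2: +10 of 40 at 7; pool empty.
Total = 19×70 + 12×20 + 11×60 + 7×10 = 2300.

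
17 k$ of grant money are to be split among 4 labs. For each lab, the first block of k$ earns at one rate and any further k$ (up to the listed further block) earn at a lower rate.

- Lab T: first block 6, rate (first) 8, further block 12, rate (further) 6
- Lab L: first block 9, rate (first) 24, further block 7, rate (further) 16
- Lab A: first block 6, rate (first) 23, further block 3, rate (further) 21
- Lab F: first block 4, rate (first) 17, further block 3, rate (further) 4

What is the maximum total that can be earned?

396

Treat each block as its own option and order by rate: Lab L/tier1 24 > Lab A/tier1 23 > Lab A/tier2 21 > Lab F/tier1 17 > Lab L/tier2 16 > Lab T/tier1 8 > Lab T/tier2 6 > Lab F/tier2 4.
Fill Lab L tier1 block (9 at 24) — 8 left.
Lab A/tier1 (23): +6 — 2 left.
2 remain; put them into Lab A tier2 at 21.
Total = 24×9 + 23×6 + 21×2 = 396.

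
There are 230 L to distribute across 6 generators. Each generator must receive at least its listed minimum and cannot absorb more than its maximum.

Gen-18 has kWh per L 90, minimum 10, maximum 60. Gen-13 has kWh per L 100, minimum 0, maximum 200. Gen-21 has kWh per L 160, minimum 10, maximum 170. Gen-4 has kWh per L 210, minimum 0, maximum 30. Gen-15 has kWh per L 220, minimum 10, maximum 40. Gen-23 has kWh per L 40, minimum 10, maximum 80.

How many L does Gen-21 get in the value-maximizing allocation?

Meeting every minimum uses 10+0+10+0+10+10 = 40 L, leaving 190.
Rank by kWh per L: Gen-15 220 > Gen-4 210 > Gen-21 160 > Gen-13 100 > Gen-18 90 > Gen-23 40.
Gen-15 takes 30 more to reach its cap of 40 ; 160 left.
Give Gen-4 30 more to hit its cap of 30 ; 130 left.
Gen-21 has room for 160 more but only 130 remain, so it gets 140.

140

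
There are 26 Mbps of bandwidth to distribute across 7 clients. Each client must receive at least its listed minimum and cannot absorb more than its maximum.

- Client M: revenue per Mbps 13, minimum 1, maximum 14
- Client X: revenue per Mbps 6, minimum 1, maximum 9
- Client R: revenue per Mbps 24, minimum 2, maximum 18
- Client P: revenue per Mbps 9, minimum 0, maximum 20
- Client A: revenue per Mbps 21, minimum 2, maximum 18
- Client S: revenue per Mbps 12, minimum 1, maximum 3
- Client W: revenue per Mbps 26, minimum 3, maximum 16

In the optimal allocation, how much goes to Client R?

5

Meeting every minimum uses 1+1+2+0+2+1+3 = 10 Mbps, leaving 16.
Highest revenue per Mbps first: Client W 26 > Client R 24 > Client A 21 > Client M 13 > Client S 12 > Client P 9 > Client X 6.
Client W takes 13 more to reach its cap of 16 → 3 left.
Client R: +3 (room for 16) → 5. Pool exhausted.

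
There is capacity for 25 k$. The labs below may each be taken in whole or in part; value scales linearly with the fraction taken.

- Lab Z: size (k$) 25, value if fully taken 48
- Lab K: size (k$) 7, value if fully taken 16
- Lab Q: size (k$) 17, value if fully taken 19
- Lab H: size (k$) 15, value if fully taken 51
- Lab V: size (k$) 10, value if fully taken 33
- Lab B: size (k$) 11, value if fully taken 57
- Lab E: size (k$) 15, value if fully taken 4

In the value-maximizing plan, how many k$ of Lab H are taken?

14

Sort by value density: Lab B 57/11≈5.18, Lab H 51/15≈3.4, Lab V 33/10≈3.3, Lab K 16/7≈2.29, Lab Z 48/25≈1.92, Lab Q 19/17≈1.12, Lab E 4/15≈0.267.
All 11 k$ of Lab B fit (value 57) → 14 remain.
14 k$ left: a 14/15 share of Lab H gives 51×14/15 = 47.6.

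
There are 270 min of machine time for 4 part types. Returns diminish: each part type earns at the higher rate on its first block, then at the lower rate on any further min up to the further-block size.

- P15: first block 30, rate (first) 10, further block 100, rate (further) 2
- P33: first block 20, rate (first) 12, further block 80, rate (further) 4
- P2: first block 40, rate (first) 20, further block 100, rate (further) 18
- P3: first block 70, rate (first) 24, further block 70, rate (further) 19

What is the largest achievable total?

5430

Order all 8 blocks by rate: P3/tier1 24 > P2/tier1 20 > P3/tier2 19 > P2/tier2 18 > P33/tier1 12 > P15/tier1 10 > P33/tier2 4 > P15/tier2 2.
P3 tier1 at 24: fill all 70 — 200 left.
P2 tier1 at 20: fill all 40 — 160 left.
P3/tier2 (19): +70 — 90 left.
90 remain; put them into P2 tier2 at 18.
Total = 24×70 + 20×40 + 19×70 + 18×90 = 5430.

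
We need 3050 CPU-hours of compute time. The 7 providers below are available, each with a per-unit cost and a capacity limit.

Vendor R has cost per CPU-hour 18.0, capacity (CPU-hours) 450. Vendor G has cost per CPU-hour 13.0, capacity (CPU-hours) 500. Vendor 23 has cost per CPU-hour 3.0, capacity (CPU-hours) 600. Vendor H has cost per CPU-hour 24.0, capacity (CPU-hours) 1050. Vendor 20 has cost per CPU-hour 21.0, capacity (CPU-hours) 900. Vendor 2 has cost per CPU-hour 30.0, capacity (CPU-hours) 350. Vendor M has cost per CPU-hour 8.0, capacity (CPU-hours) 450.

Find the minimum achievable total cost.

42500

Use providers in increasing cost order.
Take 600 from Vendor 23 at 3.0 ; need 2450 more.
Vendor M (8.0): use full 450 ; 2000 CPU-hours to go.
Vendor G at 13.0: take all 500 CPU-hours ; 1500 still needed.
Vendor R (18.0): use full 450 ; 1050 CPU-hours to go.
Vendor 20 (21.0): use full 900 ; 150 CPU-hours to go.
Vendor H (24.0): take the remaining 150 ; done.
Vendor 2: unused.
Cost = 600×3.0 + 450×8.0 + 500×13.0 + 450×18.0 + 900×21.0 + 150×24.0 = 42500.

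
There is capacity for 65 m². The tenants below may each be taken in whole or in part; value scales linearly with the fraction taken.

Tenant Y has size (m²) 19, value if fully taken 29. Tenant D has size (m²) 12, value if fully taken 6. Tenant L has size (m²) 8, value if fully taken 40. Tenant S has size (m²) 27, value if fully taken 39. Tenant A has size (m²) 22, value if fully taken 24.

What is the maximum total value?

Sort by value density: Tenant L 40/8≈5, Tenant Y 29/19≈1.53, Tenant S 39/27≈1.44, Tenant A 24/22≈1.09, Tenant D 6/12≈0.5.
Take all of Tenant L (8 m², value 40) — 57 m² left.
Take all of Tenant Y (19 m², value 29) — 38 m² left.
Tenant S: take in full, 27 m² for value 39 — 11 left.
Only 11 m² remain; take 11/22 of Tenant A for value 24×11/22 = 12.
Total value = 120.

120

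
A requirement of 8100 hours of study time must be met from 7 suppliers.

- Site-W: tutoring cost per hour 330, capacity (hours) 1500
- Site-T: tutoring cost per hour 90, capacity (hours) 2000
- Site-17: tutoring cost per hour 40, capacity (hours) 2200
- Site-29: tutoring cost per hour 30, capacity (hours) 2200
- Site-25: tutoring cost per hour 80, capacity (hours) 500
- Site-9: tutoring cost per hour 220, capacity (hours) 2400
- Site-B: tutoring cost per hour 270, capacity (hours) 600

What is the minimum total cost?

638000

Cheapest first:
Take 2200 from Site-29 at 30 → need 5900 more.
Site-17 (40): use full 2200 → 3700 hours to go.
Take 500 from Site-25 at 80 → need 3200 more.
Site-T at 90: take all 2000 hours → 1200 still needed.
Site-9 at 220: take 1200 of its 2400 → requirement met.
Site-B, Site-W: unused.
Cost = 2200×30 + 2200×40 + 500×80 + 2000×90 + 1200×220 = 638000.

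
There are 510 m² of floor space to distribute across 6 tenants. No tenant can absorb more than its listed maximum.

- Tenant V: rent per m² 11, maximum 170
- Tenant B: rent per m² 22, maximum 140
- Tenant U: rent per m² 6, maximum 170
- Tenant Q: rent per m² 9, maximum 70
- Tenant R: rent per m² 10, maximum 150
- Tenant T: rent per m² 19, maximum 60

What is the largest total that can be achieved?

Highest rent per m² first: Tenant B 22 > Tenant T 19 > Tenant V 11 > Tenant R 10 > Tenant Q 9 > Tenant U 6.
Tenant B: +140 to 140 (cap) → 370 left.
Give Tenant T 60 to hit its cap of 60 → 310 left.
Give Tenant V 170 to hit its cap of 170 → 140 left.
Tenant R: +140 (room for 150) → 140. Pool exhausted.
Total = 11×170 + 22×140 + 10×140 + 19×60 = 7490.

7490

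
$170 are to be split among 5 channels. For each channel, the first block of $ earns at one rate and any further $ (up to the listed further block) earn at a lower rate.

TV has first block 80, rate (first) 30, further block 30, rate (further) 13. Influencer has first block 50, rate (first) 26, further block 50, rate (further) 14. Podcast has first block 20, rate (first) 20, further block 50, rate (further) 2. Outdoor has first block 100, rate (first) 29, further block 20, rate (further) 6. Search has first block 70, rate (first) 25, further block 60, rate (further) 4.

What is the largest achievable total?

Order all 10 blocks by rate: TV/T1 30 > Outdoor/T1 29 > Influencer/T1 26 > Search/T1 25 > Podcast/T1 20 > Influencer/T2 14 > TV/T2 13 > Outdoor/T2 6 > Search/T2 4 > Podcast/T2 2.
TV T1 at 30: fill all 80 ; 90 left.
90 remain; put them into Outdoor T1 at 29.
Total = 30×80 + 29×90 = 5010.

5010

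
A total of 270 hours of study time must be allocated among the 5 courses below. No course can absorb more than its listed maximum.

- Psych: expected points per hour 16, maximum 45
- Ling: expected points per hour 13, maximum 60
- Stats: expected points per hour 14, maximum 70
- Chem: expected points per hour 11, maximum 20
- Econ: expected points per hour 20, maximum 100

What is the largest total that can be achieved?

4415

Rank by expected points per hour: Econ 20 > Psych 16 > Stats 14 > Ling 13 > Chem 11.
Econ takes 100 to reach its cap of 100 — 170 left.
Give Psych 45 to hit its cap of 45 — 125 left.
Stats: +70 to 70 (cap) — 55 left.
Ling has room for 60 but only 55 remain, so it gets 55.
Total = 16×45 + 13×55 + 14×70 + 20×100 = 4415.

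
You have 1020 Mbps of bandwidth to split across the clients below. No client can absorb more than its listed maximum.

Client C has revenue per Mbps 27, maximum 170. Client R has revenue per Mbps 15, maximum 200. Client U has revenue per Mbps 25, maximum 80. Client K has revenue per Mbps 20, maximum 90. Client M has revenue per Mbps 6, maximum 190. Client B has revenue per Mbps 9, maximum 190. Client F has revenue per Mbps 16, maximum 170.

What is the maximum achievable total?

Order the clients by revenue per Mbps: Client C 27 > Client U 25 > Client K 20 > Client F 16 > Client R 15 > Client B 9 > Client M 6.
Client C: +170 to 170 (cap) → 850 left.
Client U takes 80 to reach its cap of 80 → 770 left.
Client K takes 90 to reach its cap of 90 → 680 left.
Client F takes 170 to reach its cap of 170 → 510 left.
Give Client R 200 to hit its cap of 200 → 310 left.
Client B takes 190 to reach its cap of 190 → 120 left.
Only 120 left; Client M takes them to reach 120.
Total = 27×170 + 15×200 + 25×80 + 20×90 + 6×120 + 9×190 + 16×170 = 16540.

16540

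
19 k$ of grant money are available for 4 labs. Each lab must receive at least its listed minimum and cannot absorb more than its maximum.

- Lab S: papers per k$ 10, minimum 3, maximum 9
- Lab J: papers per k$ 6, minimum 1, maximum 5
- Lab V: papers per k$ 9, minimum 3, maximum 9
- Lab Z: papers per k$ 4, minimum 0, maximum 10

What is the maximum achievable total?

Meeting every minimum uses 3+1+3+0 = 7 k$, leaving 12.
Highest papers per k$ first: Lab S 10 > Lab V 9 > Lab J 6 > Lab Z 4.
Lab S takes 6 more to reach its cap of 9 → 6 left.
Lab V: +6 to 9 (cap) → 0 left.
Total = 10×9 + 6×1 + 9×9 = 177.

177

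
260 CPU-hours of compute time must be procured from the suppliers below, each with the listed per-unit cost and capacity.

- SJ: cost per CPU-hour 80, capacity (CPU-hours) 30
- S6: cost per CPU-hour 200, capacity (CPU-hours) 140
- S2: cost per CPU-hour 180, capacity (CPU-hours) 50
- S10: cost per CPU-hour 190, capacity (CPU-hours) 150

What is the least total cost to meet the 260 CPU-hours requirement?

Cheapest first:
SJ at 80: take all 30 CPU-hours → 230 still needed.
S2 (180): use full 50 → 180 CPU-hours to go.
Take 150 from S10 at 190 → need 30 more.
S6 at 200: take 30 of its 140 → requirement met.
Cost = 30×80 + 50×180 + 150×190 + 30×200 = 45900.

45900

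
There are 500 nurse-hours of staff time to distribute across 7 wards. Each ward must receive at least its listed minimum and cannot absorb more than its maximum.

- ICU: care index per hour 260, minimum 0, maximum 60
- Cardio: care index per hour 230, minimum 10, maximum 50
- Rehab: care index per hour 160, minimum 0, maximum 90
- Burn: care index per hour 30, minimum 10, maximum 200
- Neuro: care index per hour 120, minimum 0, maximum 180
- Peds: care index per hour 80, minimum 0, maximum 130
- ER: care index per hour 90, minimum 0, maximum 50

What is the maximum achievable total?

Meeting every minimum uses 0+10+0+10+0+0+0 = 20 nurse-hours, leaving 480.
Rank by care index per hour: ICU 260 > Cardio 230 > Rehab 160 > Neuro 120 > ER 90 > Peds 80 > Burn 30.
Give ICU 60 more to hit its cap of 60 → 420 left.
Give Cardio 40 more to hit its cap of 50 → 380 left.
Rehab takes 90 more to reach its cap of 90 → 290 left.
Give Neuro 180 more to hit its cap of 180 → 110 left.
Give ER 50 more to hit its cap of 50 → 60 left.
Peds: +60 (room for 130) → 60. Pool exhausted.
Total = 260×60 + 230×50 + 160×90 + 30×10 + 120×180 + 80×60 + 90×50 = 72700.

72700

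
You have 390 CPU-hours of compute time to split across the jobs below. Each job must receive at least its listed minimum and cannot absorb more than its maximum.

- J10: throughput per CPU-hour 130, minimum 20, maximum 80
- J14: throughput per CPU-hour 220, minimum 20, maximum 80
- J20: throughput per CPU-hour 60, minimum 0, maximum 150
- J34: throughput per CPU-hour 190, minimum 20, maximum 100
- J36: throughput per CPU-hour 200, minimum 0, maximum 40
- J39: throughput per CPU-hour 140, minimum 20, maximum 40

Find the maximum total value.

Meeting every minimum uses 20+20+0+20+0+20 = 80 CPU-hours, leaving 310.
Highest throughput per CPU-hour first: J14 220 > J36 200 > J34 190 > J39 140 > J10 130 > J20 60.
J14 takes 60 more to reach its cap of 80 ; 250 left.
Give J36 40 more to hit its cap of 40 ; 210 left.
J34 takes 80 more to reach its cap of 100 ; 130 left.
Give J39 20 more to hit its cap of 40 ; 110 left.
J10 takes 60 more to reach its cap of 80 ; 50 left.
Only 50 left; J20 takes them to reach 50.
Total = 130×80 + 220×80 + 60×50 + 190×100 + 200×40 + 140×40 = 63600.

63600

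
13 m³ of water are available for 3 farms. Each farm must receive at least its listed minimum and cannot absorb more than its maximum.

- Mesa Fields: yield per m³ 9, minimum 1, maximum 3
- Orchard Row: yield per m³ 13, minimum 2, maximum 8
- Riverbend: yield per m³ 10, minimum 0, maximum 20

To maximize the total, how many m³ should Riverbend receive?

4

Meeting every minimum uses 1+2+0 = 3 m³, leaving 10.
Order the farms by yield per m³: Orchard Row 13 > Riverbend 10 > Mesa Fields 9.
Orchard Row takes 6 more to reach its cap of 8 ; 4 left.
Only 4 left; Riverbend takes them to reach 4.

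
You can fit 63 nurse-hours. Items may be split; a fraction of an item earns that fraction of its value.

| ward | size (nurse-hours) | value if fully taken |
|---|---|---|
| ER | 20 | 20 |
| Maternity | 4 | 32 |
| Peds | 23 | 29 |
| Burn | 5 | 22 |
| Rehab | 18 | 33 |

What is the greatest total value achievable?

129

Rank by value-to-size ratio: Maternity 32/4≈8, Burn 22/5≈4.4, Rehab 33/18≈1.83, Peds 29/23≈1.26, ER 20/20≈1.
All 4 nurse-hours of Maternity fit (value 32) — 59 remain.
Take all of Burn (5 nurse-hours, value 22) — 54 nurse-hours left.
Take all of Rehab (18 nurse-hours, value 33) — 36 nurse-hours left.
Take all of Peds (23 nurse-hours, value 29) — 13 nurse-hours left.
Fill the last 13 nurse-hours with part of ER: 13/20 of it earns 13.
Total value = 129.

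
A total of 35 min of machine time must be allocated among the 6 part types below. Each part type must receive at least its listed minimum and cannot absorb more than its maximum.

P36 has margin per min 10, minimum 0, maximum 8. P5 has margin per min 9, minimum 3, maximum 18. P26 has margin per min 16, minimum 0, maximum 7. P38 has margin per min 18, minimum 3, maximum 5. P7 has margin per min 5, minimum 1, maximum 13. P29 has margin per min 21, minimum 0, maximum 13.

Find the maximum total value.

567

Meeting every minimum uses 0+3+0+3+1+0 = 7 min, leaving 28.
Highest margin per min first: P29 21 > P38 18 > P26 16 > P36 10 > P5 9 > P7 5.
P29 takes 13 more to reach its cap of 13 ; 15 left.
P38 takes 2 more to reach its cap of 5 ; 13 left.
P26: +7 to 7 (cap) ; 6 left.
P36 has room for 8 more but only 6 remain, so it gets 6.
Total = 10×6 + 9×3 + 16×7 + 18×5 + 5×1 + 21×13 = 567.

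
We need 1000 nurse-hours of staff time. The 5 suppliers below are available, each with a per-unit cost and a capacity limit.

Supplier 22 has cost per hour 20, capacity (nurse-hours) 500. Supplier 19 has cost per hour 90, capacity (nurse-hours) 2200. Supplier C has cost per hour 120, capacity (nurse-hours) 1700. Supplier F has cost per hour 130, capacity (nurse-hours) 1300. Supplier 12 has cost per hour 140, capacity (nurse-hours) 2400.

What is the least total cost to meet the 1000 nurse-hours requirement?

Fill from the cheapest supplier first.
Supplier 22 (20): use full 500 ; 500 nurse-hours to go.
Take 500 from Supplier 19 at 90 to finish.
Supplier C, Supplier F, Supplier 12: unused.
Cost = 500×20 + 500×90 = 55000.

55000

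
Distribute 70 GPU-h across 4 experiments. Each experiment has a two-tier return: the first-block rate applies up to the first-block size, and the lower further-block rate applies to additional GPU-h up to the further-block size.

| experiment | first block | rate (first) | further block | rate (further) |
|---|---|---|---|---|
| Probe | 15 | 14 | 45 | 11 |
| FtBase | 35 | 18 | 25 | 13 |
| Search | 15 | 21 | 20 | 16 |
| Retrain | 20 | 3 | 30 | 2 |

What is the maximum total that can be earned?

Order all 8 blocks by rate: Search/T1 21 > FtBase/T1 18 > Search/T2 16 > Probe/T1 14 > FtBase/T2 13 > Probe/T2 11 > Retrain/T1 3 > Retrain/T2 2.
Search T1 at 21: fill all 15 → 55 left.
FtBase T1 at 18: fill all 35 → 20 left.
Fill Search T2 block (20 at 16) → 0 left.
Total = 21×15 + 18×35 + 16×20 = 1265.

1265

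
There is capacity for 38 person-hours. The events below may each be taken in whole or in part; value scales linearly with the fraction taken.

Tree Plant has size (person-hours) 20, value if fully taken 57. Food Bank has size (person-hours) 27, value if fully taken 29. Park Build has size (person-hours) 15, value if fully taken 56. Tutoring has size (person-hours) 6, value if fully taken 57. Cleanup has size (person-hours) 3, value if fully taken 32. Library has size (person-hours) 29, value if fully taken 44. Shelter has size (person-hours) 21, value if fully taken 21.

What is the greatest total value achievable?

184.9

Rank by value-to-size ratio: Cleanup 32/3≈10.7, Tutoring 57/6≈9.5, Park Build 56/15≈3.73, Tree Plant 57/20≈2.85, Library 44/29≈1.52, Food Bank 29/27≈1.07, Shelter 21/21≈1.
Take all of Cleanup (3 person-hours, value 32) → 35 person-hours left.
Take all of Tutoring (6 person-hours, value 57) → 29 person-hours left.
All 15 person-hours of Park Build fit (value 56) → 14 remain.
Only 14 person-hours remain; take 14/20 of Tree Plant for value 57×14/20 = 39.9.
Total value = 184.9.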